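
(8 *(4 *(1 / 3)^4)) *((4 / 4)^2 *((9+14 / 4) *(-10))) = -4000 / 81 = -49.38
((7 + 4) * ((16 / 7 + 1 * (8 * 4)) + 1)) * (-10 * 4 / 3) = -108680 / 21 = -5175.24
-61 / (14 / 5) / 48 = -305 / 672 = -0.45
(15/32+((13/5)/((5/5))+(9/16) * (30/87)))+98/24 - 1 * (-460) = 6505457/13920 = 467.35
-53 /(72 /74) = -1961 /36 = -54.47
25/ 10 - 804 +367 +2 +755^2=1139185/ 2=569592.50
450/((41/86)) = 38700/41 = 943.90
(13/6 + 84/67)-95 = -36815/402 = -91.58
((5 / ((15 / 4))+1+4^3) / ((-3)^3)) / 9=-199 / 729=-0.27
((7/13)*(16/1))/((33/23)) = 2576/429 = 6.00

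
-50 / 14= -25 / 7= -3.57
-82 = -82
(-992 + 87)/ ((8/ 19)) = -17195/ 8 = -2149.38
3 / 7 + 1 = 10 / 7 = 1.43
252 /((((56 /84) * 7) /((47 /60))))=42.30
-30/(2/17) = -255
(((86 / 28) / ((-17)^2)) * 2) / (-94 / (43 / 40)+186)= 1849 / 8573474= 0.00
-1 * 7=-7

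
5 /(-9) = -5 /9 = -0.56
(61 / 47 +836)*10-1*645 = 363215 / 47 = 7727.98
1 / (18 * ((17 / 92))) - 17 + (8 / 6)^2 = -761 / 51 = -14.92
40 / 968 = 5 / 121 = 0.04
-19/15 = -1.27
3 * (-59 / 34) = -177 / 34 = -5.21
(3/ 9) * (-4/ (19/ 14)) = -56/ 57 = -0.98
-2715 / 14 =-193.93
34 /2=17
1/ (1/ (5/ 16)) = 5/ 16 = 0.31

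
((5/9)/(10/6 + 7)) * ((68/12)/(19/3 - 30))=-85/5538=-0.02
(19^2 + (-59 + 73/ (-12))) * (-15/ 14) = -17755/ 56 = -317.05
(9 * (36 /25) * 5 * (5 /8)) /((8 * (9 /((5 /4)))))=45 /64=0.70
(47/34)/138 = 47/4692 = 0.01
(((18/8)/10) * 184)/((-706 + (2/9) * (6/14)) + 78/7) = -4347/72950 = -0.06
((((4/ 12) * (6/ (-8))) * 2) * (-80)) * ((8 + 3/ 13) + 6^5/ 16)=257000/ 13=19769.23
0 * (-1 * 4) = 0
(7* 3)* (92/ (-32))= -483/ 8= -60.38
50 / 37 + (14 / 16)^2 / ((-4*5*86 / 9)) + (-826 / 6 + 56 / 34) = -27974251687 / 207720960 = -134.67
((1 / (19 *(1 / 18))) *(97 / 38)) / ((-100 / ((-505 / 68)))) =88173 / 490960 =0.18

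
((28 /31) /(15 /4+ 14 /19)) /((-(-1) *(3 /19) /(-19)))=-768208 /31713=-24.22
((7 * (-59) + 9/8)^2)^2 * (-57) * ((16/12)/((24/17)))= -38073622367751875/24576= -1549219660146.15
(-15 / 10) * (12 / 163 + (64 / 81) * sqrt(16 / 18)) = -1.23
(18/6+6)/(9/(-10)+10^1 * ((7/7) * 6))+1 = 227/197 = 1.15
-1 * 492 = -492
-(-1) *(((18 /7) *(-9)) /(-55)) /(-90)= -9 /1925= -0.00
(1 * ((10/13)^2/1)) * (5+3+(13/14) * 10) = 12100/1183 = 10.23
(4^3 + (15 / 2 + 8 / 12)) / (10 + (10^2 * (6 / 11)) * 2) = 4763 / 7860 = 0.61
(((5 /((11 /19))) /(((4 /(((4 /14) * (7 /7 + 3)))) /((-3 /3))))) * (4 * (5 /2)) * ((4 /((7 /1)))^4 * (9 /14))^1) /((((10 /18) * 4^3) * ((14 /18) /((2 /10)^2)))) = -110808 /45294865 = -0.00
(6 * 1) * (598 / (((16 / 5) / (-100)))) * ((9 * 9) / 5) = -1816425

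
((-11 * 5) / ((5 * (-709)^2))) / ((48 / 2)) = -11 / 12064344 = -0.00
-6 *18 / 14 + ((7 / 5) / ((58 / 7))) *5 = -2789 / 406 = -6.87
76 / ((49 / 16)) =1216 / 49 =24.82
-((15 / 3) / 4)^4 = -625 / 256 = -2.44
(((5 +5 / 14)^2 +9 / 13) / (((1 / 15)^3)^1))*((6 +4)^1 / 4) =1263751875 / 5096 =247988.99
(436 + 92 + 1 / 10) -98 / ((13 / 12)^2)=751369 / 1690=444.60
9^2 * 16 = 1296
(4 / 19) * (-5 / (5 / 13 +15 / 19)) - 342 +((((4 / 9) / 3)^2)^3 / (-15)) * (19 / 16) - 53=-66719619654191 / 168527912715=-395.90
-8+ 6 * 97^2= 56446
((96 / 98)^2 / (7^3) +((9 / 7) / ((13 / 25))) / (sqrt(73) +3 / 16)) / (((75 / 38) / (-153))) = 1378181164896 / 4999461901525- 4465152 * sqrt(73) / 1699789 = -22.17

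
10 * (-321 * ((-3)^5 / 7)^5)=2719796436312030 / 16807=161825217844.47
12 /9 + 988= 2968 /3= 989.33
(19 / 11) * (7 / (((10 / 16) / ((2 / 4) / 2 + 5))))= 5586 / 55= 101.56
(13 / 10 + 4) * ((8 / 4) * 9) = 477 / 5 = 95.40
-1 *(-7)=7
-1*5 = -5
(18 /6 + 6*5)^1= 33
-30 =-30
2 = 2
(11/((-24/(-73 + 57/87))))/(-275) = -1049/8700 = -0.12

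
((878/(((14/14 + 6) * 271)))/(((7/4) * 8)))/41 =439/544439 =0.00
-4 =-4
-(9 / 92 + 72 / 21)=-2271 / 644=-3.53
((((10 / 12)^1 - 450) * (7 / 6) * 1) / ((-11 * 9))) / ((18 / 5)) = 8575 / 5832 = 1.47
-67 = -67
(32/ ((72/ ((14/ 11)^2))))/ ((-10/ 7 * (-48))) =343/ 32670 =0.01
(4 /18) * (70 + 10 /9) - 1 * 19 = -259 /81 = -3.20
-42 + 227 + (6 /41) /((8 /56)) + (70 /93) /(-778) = 275920544 /1483257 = 186.02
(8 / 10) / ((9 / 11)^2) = 484 / 405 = 1.20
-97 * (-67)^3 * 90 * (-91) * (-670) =160086550560300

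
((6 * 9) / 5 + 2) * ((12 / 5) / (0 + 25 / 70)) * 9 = 96768 / 125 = 774.14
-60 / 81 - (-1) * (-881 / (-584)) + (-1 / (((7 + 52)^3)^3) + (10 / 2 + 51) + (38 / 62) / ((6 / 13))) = 246008991762496806307651 / 4234541660125083422712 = 58.10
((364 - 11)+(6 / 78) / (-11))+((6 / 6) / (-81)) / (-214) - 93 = 644460929 / 2478762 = 259.99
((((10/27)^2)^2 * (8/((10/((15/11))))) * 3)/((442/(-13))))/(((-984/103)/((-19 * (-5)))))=24462500/1358186049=0.02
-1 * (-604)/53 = 604/53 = 11.40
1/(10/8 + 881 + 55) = 4/3749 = 0.00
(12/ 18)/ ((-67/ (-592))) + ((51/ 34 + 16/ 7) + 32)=117277/ 2814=41.68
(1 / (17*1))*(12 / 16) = 3 / 68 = 0.04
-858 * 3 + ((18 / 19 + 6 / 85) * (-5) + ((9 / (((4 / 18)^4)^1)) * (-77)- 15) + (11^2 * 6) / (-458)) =-339383067099 / 1183472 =-286768.99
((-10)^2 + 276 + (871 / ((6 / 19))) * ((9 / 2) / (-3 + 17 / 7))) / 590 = -36.18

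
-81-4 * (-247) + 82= 989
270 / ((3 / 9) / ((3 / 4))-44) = -1215 / 196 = -6.20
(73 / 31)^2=5.55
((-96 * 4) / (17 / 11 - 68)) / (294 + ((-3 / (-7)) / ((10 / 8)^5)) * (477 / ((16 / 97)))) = 15400000 / 1865865073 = 0.01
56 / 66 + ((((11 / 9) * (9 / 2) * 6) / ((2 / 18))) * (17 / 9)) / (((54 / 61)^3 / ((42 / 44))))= 297444721 / 384912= 772.76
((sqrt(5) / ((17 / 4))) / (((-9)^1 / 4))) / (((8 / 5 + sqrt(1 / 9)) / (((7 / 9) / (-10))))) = 56 * sqrt(5) / 13311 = 0.01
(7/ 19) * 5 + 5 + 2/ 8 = 539/ 76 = 7.09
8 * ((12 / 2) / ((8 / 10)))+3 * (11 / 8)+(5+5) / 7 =3671 / 56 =65.55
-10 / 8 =-5 / 4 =-1.25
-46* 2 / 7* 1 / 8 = -23 / 14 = -1.64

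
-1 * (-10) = 10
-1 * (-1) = 1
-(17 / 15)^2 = -289 / 225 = -1.28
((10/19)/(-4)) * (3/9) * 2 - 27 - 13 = -40.09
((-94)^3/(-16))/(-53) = -103823/106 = -979.46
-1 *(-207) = 207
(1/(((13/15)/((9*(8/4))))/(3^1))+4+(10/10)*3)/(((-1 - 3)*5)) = -3.47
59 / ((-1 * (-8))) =59 / 8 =7.38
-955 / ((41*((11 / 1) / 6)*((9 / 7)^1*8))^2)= -46795 / 29289744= -0.00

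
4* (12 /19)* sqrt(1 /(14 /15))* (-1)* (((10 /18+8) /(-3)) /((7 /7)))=88* sqrt(210) /171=7.46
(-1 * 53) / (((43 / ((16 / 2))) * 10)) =-212 / 215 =-0.99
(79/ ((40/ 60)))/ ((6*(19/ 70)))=2765/ 38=72.76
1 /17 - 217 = -3688 /17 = -216.94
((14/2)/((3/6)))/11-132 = -1438/11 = -130.73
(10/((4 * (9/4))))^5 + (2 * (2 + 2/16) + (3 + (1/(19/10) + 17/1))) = 118789267/4487724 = 26.47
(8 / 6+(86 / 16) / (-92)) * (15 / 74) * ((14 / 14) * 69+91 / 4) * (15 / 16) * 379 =29366009625 / 3485696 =8424.72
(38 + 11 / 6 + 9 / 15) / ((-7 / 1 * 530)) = -1213 / 111300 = -0.01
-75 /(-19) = 75 /19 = 3.95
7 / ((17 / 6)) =42 / 17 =2.47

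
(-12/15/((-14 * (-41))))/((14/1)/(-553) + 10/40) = -0.01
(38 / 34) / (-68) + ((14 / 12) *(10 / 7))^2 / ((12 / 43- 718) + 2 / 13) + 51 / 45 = 1161234881 / 1043313120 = 1.11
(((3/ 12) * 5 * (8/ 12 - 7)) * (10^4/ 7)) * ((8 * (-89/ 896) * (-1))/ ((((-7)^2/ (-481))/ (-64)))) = -40668550000/ 7203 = -5646057.20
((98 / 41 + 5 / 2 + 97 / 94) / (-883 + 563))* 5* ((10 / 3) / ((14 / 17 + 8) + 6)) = -26945 / 1294944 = -0.02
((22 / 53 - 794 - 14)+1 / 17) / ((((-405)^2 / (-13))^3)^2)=-1170631506343 / 5848760189799978140209005615234375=-0.00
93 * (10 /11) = 930 /11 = 84.55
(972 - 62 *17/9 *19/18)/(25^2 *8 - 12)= 68719/404028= 0.17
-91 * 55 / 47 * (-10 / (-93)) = -11.45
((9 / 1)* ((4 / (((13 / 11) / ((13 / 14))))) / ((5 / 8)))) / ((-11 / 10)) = -288 / 7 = -41.14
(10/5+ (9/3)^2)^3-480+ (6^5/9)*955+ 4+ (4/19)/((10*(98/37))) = 3844913662/4655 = 825975.01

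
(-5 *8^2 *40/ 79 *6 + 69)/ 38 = -23.77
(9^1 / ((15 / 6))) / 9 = 2 / 5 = 0.40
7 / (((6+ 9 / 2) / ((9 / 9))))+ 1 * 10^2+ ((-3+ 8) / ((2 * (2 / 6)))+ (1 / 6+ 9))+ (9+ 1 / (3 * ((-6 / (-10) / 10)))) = 1187 / 9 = 131.89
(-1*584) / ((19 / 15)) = -8760 / 19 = -461.05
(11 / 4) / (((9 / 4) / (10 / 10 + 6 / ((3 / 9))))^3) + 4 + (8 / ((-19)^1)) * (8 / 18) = 22989308 / 13851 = 1659.76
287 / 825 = 0.35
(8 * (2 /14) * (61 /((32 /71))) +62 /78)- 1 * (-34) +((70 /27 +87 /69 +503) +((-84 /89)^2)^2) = 9886915379993063 /14182507124604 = 697.12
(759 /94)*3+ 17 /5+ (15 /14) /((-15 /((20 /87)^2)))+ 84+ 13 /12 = 5613060613 /49804020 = 112.70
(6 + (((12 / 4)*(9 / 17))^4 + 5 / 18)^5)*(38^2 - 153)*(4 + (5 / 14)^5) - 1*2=275982782227942296908022974035980720429217697 / 4130295569577312351717411793003871232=66819136.20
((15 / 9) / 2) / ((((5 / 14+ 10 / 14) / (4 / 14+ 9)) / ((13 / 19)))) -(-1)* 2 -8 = -181 / 171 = -1.06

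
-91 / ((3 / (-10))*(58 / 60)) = 9100 / 29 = 313.79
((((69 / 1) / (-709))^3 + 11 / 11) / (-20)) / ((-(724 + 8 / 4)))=8901808 / 129373500927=0.00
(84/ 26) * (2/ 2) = 42/ 13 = 3.23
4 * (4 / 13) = 1.23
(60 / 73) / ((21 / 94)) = 1880 / 511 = 3.68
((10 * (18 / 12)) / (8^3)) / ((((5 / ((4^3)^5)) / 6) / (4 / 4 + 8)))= 339738624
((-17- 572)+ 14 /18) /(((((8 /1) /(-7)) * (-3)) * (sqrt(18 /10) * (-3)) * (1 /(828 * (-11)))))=-388234.16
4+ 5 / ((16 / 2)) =37 / 8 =4.62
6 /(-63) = -2 /21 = -0.10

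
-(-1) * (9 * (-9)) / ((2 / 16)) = -648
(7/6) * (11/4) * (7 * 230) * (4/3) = 61985/9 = 6887.22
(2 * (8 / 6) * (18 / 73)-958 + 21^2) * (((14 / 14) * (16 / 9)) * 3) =-603088 / 219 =-2753.83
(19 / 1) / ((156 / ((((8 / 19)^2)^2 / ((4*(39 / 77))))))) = 19712 / 10432539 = 0.00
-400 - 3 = -403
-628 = -628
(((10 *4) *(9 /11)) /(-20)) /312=-3 /572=-0.01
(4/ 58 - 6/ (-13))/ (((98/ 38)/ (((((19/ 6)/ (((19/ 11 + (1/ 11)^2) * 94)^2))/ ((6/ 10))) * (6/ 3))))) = 26427005/ 323924830866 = 0.00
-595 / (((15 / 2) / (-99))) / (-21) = -374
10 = 10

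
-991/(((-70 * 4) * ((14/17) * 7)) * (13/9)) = 151623/356720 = 0.43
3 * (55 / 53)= 165 / 53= 3.11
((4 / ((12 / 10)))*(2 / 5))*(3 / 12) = 1 / 3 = 0.33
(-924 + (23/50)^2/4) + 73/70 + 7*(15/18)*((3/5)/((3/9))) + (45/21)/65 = -830257861/910000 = -912.37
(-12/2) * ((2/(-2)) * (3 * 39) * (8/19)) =5616/19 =295.58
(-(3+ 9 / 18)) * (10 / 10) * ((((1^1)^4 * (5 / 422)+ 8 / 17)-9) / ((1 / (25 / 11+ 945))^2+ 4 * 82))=1658640230500 / 18249149112061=0.09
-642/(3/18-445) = 1.44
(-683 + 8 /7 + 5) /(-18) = 2369 /63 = 37.60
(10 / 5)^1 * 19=38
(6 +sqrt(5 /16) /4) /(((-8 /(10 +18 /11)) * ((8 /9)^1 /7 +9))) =-6048 /6325 - 63 * sqrt(5) /6325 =-0.98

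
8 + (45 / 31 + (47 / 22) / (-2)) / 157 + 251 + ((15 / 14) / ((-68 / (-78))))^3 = 1506191787788745 / 5773974872512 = 260.86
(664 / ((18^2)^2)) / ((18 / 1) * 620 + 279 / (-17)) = 1411 / 2485844802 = 0.00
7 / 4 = 1.75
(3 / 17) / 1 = 3 / 17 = 0.18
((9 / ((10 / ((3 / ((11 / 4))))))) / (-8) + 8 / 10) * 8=298 / 55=5.42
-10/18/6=-5/54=-0.09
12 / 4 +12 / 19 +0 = 3.63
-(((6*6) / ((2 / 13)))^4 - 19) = -2998219517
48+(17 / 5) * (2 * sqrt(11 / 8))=17 * sqrt(22) / 10+48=55.97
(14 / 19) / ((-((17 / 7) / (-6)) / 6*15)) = 1176 / 1615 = 0.73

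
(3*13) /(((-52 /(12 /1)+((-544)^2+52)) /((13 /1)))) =1521 /887951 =0.00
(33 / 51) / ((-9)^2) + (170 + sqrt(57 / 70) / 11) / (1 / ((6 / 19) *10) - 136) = -13955849 / 11210157 - 6 *sqrt(3990) / 626857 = -1.25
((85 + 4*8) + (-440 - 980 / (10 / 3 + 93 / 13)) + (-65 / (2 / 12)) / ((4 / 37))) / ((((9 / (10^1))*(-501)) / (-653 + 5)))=-394990680 / 68303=-5782.92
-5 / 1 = -5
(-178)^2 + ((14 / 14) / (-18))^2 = 10265617 / 324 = 31684.00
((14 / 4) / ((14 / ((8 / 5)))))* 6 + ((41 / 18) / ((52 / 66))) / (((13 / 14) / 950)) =7503959 / 2535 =2960.14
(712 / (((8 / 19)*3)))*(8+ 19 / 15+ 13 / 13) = 260414 / 45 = 5786.98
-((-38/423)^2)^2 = -2085136/32015587041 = -0.00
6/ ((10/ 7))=4.20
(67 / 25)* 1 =67 / 25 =2.68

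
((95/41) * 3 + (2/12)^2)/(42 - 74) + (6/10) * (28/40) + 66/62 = 46357141/36604800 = 1.27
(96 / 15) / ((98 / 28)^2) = 128 / 245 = 0.52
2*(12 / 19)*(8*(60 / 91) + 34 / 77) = 137328 / 19019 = 7.22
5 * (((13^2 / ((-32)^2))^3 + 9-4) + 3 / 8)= 28880945565 / 1073741824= 26.90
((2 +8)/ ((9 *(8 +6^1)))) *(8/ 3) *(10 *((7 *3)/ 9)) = 400/ 81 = 4.94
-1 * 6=-6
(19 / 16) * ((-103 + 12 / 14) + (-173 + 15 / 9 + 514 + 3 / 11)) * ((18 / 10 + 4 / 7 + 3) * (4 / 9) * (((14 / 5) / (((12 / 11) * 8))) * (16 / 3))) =49672232 / 42525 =1168.07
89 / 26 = 3.42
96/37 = 2.59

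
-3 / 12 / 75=-1 / 300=-0.00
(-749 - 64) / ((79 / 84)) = -68292 / 79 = -864.46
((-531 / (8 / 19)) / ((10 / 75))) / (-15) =10089 / 16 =630.56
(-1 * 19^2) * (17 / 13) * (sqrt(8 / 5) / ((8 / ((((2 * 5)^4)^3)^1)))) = -306850000000000 * sqrt(10) / 13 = -74641915386359.02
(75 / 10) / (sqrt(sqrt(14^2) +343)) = 5 * sqrt(357) / 238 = 0.40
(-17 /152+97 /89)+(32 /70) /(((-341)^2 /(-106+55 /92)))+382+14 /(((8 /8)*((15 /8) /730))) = 22161514299140393 /3798914223720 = 5833.64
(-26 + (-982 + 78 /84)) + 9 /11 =-154963 /154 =-1006.25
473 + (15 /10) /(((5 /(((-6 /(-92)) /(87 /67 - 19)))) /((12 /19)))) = 1225735121 /2591410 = 473.00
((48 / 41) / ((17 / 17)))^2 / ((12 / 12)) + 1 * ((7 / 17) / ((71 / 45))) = 3310443 / 2028967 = 1.63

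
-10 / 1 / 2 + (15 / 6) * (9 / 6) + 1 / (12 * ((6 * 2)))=-179 / 144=-1.24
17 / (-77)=-17 / 77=-0.22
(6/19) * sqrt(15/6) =3 * sqrt(10)/19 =0.50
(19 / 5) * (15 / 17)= 57 / 17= 3.35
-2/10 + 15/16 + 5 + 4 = 779/80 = 9.74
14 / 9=1.56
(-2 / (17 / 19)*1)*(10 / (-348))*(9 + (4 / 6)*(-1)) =2375 / 4437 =0.54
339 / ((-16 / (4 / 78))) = -113 / 104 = -1.09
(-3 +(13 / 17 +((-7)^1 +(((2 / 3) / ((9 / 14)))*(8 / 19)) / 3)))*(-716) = 170275540 / 26163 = 6508.26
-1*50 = -50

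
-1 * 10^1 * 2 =-20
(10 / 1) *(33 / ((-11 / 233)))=-6990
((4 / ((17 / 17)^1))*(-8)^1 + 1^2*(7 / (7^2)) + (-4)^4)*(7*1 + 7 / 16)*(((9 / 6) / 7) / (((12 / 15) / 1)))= 400095 / 896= 446.53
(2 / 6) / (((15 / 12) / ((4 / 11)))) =16 / 165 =0.10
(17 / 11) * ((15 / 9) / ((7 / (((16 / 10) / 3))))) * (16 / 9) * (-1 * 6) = -4352 / 2079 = -2.09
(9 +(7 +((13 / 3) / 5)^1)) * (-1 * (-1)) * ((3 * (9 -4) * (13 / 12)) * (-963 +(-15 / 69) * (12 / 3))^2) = 70279432223 / 276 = 254635624.00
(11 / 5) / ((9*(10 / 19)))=209 / 450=0.46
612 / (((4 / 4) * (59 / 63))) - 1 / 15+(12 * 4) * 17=1469.42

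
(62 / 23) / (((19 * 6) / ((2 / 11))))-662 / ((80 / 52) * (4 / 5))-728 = -146040971 / 115368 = -1265.87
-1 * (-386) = 386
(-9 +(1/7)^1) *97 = -6014/7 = -859.14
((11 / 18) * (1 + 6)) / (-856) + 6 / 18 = 5059 / 15408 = 0.33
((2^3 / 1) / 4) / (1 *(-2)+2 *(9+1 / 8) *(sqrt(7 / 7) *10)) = 4 / 361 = 0.01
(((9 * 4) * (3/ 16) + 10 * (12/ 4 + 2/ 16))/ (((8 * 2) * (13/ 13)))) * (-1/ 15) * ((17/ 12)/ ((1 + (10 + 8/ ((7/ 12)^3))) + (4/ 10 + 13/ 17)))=-1883413/ 440554176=-0.00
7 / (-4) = -7 / 4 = -1.75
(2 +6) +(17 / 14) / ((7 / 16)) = 528 / 49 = 10.78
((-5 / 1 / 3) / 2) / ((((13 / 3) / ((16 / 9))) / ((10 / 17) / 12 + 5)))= -10300 / 5967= -1.73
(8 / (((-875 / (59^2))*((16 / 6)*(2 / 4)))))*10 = -238.70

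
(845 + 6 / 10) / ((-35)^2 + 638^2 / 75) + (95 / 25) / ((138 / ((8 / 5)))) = 147317344 / 860635275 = 0.17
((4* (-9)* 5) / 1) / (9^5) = -20 / 6561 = -0.00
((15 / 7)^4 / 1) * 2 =101250 / 2401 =42.17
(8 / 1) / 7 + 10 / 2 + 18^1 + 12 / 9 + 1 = 556 / 21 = 26.48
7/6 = 1.17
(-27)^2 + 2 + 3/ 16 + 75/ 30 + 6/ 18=35233/ 48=734.02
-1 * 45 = -45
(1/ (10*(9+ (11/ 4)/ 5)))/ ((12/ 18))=3/ 191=0.02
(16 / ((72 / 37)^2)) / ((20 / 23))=31487 / 6480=4.86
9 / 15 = 3 / 5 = 0.60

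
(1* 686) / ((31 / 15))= 10290 / 31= 331.94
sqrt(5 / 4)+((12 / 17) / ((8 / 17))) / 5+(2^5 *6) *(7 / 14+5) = sqrt(5) / 2+10563 / 10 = 1057.42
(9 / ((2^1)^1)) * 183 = 1647 / 2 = 823.50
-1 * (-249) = 249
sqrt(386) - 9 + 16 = 26.65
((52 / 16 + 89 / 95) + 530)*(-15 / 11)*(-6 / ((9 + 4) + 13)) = 1826919 / 10868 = 168.10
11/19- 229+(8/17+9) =-70721/323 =-218.95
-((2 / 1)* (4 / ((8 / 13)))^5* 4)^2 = -137858491849 / 16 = -8616155740.56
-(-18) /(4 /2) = 9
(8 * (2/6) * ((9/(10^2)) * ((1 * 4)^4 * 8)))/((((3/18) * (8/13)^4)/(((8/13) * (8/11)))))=2530944/275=9203.43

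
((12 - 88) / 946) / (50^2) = -19 / 591250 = -0.00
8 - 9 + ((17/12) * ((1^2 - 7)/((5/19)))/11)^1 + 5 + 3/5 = 183/110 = 1.66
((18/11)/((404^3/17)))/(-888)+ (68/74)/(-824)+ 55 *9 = 5473182643917499/11056959544576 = 495.00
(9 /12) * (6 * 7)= 63 /2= 31.50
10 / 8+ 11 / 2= 27 / 4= 6.75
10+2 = 12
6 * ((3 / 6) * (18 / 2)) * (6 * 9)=1458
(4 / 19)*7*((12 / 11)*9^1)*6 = 18144 / 209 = 86.81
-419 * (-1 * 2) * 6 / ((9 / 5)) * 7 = 58660 / 3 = 19553.33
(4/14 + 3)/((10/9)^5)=1358127/700000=1.94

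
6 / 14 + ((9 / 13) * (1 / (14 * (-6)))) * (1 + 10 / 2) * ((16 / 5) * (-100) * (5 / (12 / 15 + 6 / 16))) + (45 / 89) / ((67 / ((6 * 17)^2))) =3730680039 / 25503751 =146.28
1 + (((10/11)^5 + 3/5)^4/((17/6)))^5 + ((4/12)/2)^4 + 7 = 200660603826319189332522034628051702223057249271940102275509153027825584601776320149720635711065905402116879013361587587971276721/24183447425745015796230293256138392757311155775148534600583079718008114434952151254605562426402619399577653488795471191406250000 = 8.30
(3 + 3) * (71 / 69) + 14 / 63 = 1324 / 207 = 6.40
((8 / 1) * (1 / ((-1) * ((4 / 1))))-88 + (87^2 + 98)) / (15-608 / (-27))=204579 / 1013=201.95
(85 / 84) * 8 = 170 / 21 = 8.10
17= 17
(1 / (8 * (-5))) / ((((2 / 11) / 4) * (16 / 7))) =-77 / 320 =-0.24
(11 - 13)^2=4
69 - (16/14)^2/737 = 2491733/36113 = 69.00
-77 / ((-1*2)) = 77 / 2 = 38.50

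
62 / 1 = 62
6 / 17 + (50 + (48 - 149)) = -861 / 17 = -50.65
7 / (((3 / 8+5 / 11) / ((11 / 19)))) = 6776 / 1387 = 4.89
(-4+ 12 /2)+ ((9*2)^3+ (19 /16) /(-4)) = 373357 /64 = 5833.70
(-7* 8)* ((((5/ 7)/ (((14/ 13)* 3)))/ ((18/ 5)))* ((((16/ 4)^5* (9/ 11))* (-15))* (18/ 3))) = 19968000/ 77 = 259324.68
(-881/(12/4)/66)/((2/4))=-881/99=-8.90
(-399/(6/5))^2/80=88445/64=1381.95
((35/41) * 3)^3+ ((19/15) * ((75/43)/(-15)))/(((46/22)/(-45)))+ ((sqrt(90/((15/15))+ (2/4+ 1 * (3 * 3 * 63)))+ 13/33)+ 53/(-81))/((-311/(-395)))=370876504909300/18887999162769+ 395 * sqrt(2630)/622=52.20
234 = 234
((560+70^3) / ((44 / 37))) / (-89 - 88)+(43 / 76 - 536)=-106917317 / 49324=-2167.65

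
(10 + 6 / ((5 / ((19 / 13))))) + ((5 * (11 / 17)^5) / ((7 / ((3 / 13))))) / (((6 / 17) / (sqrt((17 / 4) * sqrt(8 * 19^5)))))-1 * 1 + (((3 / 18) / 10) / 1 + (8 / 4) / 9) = 15299845 * sqrt(17) * 19^(1 / 4) * 2^(3 / 4) / 30401644 + 25723 / 2340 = 18.28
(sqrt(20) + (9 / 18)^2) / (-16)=-sqrt(5) / 8 - 1 / 64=-0.30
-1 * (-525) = 525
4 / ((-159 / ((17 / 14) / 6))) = -0.01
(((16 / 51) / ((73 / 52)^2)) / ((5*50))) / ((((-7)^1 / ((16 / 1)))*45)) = -346112 / 10701298125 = -0.00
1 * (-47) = -47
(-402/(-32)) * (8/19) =201/38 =5.29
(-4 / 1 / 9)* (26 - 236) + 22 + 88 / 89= 31058 / 267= 116.32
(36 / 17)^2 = 1296 / 289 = 4.48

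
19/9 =2.11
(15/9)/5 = 1/3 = 0.33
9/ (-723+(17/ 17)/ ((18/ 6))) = -27/ 2168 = -0.01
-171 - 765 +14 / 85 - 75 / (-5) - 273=-101476 / 85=-1193.84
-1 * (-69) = 69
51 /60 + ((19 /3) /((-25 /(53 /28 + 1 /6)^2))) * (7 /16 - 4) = 13203409 /2822400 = 4.68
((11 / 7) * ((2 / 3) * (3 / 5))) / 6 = 0.10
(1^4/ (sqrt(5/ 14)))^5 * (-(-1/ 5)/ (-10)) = -98 * sqrt(70)/ 3125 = -0.26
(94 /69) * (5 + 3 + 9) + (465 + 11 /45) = 505498 /1035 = 488.40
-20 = -20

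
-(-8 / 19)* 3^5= 1944 / 19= 102.32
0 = 0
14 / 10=7 / 5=1.40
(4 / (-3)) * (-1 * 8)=32 / 3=10.67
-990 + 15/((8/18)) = -3825/4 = -956.25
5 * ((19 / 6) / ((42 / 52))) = 1235 / 63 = 19.60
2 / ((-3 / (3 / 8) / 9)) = -9 / 4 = -2.25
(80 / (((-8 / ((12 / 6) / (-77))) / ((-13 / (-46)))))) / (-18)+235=3745600 / 15939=235.00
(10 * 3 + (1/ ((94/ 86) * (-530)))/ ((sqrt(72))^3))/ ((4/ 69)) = 1035/ 2 - 989 * sqrt(2)/ 28696320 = 517.50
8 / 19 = 0.42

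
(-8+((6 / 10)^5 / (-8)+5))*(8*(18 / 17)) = -1354374 / 53125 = -25.49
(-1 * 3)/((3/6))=-6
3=3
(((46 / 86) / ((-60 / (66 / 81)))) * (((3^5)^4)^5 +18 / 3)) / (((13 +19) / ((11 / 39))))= -478098546732395844758157108045908000643321744581827 / 14489280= -32996708375598776803137020000000000000000000.00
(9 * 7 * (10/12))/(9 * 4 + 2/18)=189/130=1.45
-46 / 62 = -23 / 31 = -0.74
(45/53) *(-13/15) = -39/53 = -0.74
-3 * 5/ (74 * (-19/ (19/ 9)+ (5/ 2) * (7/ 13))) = 195/ 7363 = 0.03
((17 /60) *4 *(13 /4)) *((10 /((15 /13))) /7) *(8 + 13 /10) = 89063 /2100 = 42.41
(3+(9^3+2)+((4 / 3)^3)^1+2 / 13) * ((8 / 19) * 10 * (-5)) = -103408000 / 6669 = -15505.77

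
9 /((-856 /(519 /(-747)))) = 519 /71048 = 0.01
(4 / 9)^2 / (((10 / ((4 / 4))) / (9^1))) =8 / 45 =0.18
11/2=5.50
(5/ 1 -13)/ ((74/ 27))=-2.92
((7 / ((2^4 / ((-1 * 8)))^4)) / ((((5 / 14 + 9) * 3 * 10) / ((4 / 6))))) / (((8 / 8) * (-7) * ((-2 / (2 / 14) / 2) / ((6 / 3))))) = 1 / 23580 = 0.00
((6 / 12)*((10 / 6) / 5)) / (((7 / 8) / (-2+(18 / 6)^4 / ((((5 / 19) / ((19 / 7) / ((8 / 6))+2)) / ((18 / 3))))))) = 1043162 / 735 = 1419.27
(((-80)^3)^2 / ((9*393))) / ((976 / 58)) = 950272000000 / 215757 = 4404362.32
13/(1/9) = 117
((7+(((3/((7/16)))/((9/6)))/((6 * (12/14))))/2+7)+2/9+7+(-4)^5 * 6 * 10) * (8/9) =-1474040/27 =-54594.07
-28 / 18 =-14 / 9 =-1.56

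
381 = 381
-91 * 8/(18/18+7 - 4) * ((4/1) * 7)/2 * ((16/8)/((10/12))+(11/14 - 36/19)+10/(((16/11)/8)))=-13625794/95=-143429.41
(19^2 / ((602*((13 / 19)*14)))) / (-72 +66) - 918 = -603485371 / 657384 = -918.01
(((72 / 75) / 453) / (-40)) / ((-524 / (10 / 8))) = 1 / 7912400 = 0.00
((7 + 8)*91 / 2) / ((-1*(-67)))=1365 / 134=10.19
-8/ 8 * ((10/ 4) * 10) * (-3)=75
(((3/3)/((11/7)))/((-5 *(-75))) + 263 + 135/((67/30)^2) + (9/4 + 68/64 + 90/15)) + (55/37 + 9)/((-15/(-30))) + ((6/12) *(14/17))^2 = 1015435042188349/3168057882000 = 320.52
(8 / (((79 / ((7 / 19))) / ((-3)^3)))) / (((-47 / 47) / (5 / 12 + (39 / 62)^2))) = 1180368 / 1442461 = 0.82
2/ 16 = 1/ 8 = 0.12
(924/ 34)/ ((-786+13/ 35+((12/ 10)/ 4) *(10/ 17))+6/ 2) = -16170/ 465559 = -0.03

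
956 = 956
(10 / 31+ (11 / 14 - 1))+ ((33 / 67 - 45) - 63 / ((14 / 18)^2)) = -4319305 / 29078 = -148.54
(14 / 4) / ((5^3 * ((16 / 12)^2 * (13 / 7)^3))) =21609 / 8788000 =0.00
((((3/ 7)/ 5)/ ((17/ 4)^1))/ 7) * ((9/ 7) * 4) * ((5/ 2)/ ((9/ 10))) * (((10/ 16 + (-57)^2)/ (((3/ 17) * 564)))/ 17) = 129985/ 1644342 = 0.08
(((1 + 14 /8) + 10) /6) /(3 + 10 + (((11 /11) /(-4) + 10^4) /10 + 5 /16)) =170 /81063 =0.00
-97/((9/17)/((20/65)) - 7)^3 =30499904/46268279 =0.66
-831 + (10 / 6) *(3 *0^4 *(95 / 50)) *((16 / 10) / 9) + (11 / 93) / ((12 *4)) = -3709573 / 4464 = -831.00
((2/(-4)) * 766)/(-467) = 383/467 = 0.82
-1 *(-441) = 441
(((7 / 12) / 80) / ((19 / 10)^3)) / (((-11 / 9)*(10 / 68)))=-1785 / 301796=-0.01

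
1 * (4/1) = 4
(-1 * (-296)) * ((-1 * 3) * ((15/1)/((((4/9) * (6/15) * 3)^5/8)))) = -1264359375/512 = -2469451.90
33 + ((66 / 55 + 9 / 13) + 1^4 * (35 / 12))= 29491 / 780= 37.81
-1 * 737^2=-543169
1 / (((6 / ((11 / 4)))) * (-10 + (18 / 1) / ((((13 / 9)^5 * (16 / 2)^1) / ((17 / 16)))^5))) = -166688776325609182569263796116682440704 / 3636846001400945121172423722848784886749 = -0.05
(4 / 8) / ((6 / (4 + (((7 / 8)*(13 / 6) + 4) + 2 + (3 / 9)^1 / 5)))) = 319 / 320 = 1.00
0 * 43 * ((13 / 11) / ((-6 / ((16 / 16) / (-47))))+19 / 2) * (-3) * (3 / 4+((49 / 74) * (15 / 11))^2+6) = 0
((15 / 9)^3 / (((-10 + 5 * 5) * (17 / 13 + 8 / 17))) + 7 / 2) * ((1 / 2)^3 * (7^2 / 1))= 11460169 / 509328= 22.50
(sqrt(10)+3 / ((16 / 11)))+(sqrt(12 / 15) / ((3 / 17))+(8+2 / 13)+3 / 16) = sqrt(10)+34 * sqrt(5) / 15+541 / 52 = 18.63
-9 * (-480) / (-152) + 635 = 11525 / 19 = 606.58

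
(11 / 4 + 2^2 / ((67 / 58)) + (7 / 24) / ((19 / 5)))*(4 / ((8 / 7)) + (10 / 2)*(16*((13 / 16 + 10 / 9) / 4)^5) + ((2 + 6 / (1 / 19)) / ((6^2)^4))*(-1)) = 4231864351516211875 / 121068755953385472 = 34.95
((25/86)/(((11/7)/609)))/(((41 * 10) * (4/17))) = 362355/310288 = 1.17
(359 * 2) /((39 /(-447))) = -106982 /13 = -8229.38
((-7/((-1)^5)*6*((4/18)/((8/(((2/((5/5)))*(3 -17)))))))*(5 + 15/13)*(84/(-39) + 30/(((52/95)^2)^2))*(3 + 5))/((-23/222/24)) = 1056371566968480/8539739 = 123700685.35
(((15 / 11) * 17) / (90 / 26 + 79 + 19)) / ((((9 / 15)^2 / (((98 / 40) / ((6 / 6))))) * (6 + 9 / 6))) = 54145 / 261162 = 0.21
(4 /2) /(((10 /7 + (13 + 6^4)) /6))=84 /9173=0.01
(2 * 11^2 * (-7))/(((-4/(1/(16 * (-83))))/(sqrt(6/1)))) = -847 * sqrt(6)/2656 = -0.78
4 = 4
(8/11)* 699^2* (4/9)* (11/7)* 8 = 13897984/7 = 1985426.29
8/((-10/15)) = -12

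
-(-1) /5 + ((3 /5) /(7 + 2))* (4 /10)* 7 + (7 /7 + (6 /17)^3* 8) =640552 /368475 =1.74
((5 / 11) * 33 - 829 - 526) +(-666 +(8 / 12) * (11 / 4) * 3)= -4001 / 2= -2000.50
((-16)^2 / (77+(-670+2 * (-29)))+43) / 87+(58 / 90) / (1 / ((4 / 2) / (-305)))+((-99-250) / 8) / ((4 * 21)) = -4453573 / 131613600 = -0.03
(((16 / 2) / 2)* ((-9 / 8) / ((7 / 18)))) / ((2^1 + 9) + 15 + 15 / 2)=-162 / 469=-0.35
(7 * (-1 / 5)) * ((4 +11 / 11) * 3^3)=-189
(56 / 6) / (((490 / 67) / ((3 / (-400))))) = -67 / 7000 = -0.01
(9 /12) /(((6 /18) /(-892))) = -2007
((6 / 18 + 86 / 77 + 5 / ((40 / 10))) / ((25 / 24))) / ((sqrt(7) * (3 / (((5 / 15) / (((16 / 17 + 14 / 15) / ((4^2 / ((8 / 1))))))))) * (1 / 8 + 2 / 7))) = 135728 * sqrt(7) / 1269807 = 0.28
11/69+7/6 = 1.33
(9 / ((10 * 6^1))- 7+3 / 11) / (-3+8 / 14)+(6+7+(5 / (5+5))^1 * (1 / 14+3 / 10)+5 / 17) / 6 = 6486 / 1309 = 4.95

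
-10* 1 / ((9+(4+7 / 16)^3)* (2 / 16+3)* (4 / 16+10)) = -262144 / 80928875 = -0.00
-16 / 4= -4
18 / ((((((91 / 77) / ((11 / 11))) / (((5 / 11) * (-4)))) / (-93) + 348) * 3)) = 11160 / 647293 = 0.02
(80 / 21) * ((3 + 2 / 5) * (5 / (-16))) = -85 / 21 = -4.05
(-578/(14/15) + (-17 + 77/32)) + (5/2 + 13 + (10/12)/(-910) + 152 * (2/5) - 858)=-61832551/43680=-1415.58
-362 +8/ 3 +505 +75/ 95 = 8348/ 57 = 146.46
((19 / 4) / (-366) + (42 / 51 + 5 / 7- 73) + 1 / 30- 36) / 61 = -93590429 / 53135880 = -1.76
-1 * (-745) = 745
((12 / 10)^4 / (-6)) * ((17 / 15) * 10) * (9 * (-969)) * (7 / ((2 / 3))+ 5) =330909624 / 625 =529455.40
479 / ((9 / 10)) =4790 / 9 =532.22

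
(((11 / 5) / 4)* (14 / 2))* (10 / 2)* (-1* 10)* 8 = -1540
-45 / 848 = -0.05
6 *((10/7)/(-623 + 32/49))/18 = -14/18297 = -0.00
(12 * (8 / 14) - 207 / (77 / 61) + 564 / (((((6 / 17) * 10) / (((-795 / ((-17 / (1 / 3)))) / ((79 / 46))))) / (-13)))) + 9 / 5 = -578227288 / 30415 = -19011.25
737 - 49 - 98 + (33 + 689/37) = 23740/37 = 641.62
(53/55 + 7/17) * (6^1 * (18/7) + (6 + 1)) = 201902/6545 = 30.85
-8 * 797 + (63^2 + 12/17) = -40907/17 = -2406.29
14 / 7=2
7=7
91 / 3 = 30.33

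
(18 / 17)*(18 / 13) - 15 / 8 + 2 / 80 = -1697 / 4420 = -0.38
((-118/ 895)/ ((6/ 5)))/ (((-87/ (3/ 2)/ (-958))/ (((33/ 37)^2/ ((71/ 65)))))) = -666818295/ 504560009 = -1.32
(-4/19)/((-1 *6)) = 2/57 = 0.04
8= 8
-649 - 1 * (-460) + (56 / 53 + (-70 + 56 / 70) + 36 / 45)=-67931 / 265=-256.34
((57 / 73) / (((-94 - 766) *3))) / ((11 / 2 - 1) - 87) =0.00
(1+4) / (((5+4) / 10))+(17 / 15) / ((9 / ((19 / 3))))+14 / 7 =3383 / 405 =8.35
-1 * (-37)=37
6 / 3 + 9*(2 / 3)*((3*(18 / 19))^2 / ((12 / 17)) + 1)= 27674 / 361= 76.66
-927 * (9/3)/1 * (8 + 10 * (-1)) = 5562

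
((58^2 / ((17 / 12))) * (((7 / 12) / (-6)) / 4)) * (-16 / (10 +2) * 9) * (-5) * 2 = -117740 / 17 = -6925.88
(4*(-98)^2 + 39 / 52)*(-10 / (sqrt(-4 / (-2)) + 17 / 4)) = -26123390 / 257 + 6146680*sqrt(2) / 257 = -67823.63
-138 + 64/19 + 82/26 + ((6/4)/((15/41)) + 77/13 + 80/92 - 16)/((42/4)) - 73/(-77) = -859669319/6561555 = -131.02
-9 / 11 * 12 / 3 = -36 / 11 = -3.27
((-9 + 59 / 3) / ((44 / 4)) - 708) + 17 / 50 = -1166039 / 1650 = -706.69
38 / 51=0.75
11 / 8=1.38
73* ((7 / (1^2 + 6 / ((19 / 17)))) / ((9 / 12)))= 38836 / 363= 106.99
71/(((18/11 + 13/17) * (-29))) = -13277/13021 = -1.02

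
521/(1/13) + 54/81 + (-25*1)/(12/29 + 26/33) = 931895/138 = 6752.86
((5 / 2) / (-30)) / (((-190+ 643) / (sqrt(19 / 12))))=-sqrt(57) / 32616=-0.00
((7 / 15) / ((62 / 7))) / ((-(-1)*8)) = 49 / 7440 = 0.01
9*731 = 6579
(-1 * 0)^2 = 0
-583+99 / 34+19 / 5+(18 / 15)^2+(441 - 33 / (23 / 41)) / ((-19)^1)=-220998877 / 371450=-594.96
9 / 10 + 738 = 7389 / 10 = 738.90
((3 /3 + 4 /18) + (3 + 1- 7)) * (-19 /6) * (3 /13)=152 /117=1.30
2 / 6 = 1 / 3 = 0.33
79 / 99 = 0.80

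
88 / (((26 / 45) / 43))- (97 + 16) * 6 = 76326 / 13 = 5871.23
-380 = -380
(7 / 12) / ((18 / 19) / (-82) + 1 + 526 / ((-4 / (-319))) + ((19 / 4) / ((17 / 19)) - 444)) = 92701 / 6596729859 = 0.00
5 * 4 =20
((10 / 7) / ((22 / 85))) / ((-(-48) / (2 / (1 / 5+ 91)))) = 2125 / 842688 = 0.00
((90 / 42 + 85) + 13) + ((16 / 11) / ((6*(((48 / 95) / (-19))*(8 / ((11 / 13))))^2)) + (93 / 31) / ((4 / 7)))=7145159381 / 65415168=109.23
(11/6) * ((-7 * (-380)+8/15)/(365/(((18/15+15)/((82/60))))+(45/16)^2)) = 1517142528/12037975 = 126.03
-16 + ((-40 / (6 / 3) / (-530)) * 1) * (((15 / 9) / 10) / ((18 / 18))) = -2543 / 159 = -15.99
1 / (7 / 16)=16 / 7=2.29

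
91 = 91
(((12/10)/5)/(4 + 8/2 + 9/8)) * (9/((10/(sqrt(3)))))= 216 * sqrt(3)/9125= 0.04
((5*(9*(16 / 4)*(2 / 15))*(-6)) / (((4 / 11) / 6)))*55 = -130680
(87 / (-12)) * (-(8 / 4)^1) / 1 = 14.50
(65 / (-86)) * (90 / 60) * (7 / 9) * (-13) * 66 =65065 / 86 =756.57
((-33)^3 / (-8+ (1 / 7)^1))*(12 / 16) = 68607 / 20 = 3430.35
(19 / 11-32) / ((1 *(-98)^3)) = 333 / 10353112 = 0.00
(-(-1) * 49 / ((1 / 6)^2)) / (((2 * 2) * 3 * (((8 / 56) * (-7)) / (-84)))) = 12348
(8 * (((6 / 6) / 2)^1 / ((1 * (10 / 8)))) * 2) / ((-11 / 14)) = -448 / 55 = -8.15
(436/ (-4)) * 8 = -872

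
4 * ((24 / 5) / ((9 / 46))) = 1472 / 15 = 98.13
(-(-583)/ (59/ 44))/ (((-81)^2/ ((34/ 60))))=218042/ 5806485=0.04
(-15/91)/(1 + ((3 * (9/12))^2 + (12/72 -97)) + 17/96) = 0.00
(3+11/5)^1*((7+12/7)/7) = 1586/245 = 6.47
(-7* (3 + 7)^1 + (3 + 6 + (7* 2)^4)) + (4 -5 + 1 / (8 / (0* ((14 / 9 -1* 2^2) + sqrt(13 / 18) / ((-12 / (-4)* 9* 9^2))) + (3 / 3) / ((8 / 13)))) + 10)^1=2455309 / 64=38364.20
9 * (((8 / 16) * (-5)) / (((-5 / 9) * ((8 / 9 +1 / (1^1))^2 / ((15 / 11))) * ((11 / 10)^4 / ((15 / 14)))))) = 11.33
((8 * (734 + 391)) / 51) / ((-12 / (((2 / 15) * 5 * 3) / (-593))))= 500 / 10081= 0.05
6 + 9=15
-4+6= 2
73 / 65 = 1.12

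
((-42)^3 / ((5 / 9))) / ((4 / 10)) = -333396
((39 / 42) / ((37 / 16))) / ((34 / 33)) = 1716 / 4403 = 0.39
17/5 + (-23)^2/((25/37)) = 19658/25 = 786.32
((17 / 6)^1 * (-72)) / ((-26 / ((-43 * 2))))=-8772 / 13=-674.77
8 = 8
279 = 279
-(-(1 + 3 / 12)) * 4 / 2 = 5 / 2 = 2.50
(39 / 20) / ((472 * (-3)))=-13 / 9440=-0.00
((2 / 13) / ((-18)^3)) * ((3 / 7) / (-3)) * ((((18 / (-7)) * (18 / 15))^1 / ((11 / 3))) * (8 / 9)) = -0.00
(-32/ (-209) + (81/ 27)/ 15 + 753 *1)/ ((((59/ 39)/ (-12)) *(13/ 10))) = -56682288/ 12331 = -4596.73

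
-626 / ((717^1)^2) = -626 / 514089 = -0.00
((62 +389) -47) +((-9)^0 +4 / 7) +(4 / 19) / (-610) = 16451991 / 40565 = 405.57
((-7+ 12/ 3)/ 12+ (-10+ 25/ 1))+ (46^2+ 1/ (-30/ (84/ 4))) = 2130.05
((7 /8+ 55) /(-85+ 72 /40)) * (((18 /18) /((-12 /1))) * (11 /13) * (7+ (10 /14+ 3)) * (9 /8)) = 5531625 /9691136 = 0.57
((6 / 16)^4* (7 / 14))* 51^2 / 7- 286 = -16189703 / 57344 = -282.33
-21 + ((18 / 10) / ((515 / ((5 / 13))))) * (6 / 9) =-140589 / 6695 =-21.00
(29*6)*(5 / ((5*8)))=87 / 4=21.75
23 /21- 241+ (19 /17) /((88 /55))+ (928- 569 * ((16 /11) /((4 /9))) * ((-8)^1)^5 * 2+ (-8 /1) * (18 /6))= 3834027880105 /31416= 122040612.43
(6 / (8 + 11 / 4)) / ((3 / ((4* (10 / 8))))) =40 / 43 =0.93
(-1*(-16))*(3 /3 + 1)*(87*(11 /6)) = 5104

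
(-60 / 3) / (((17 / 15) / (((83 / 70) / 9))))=-830 / 357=-2.32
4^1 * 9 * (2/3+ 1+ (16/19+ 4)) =4452/19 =234.32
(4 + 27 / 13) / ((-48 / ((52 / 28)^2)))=-1027 / 2352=-0.44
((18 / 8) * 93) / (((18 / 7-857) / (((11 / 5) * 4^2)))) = -257796 / 29905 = -8.62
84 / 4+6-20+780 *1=787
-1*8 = -8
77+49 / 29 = 2282 / 29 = 78.69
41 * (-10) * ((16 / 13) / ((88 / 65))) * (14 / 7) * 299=-2451800 / 11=-222890.91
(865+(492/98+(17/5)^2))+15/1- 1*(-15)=1116686/1225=911.58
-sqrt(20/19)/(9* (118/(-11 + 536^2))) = -287285* sqrt(95)/10089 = -277.54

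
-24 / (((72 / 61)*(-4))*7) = 61 / 84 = 0.73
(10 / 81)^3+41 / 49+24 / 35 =198472493 / 130203045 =1.52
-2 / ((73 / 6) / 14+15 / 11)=-0.90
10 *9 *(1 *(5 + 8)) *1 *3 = 3510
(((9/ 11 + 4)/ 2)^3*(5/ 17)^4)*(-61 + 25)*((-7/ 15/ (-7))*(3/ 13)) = -167486625/ 2890327726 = -0.06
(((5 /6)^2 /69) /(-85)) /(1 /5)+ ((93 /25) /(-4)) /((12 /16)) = -1309693 /1055700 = -1.24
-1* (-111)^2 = -12321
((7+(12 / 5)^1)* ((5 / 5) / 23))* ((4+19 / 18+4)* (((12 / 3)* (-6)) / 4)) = -7661 / 345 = -22.21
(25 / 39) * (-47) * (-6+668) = -777850 / 39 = -19944.87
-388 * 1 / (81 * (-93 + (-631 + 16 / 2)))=97 / 14499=0.01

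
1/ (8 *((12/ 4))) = 1/ 24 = 0.04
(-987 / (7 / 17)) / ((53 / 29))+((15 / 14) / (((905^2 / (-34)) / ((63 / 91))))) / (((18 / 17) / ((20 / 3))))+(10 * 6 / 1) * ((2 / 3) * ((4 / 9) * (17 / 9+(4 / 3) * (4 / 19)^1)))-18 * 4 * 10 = -484640160702143 / 243171700317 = -1993.00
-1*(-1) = 1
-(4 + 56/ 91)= -60/ 13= -4.62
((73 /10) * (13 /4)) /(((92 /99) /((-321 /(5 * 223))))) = -30158271 /4103200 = -7.35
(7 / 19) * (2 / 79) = 0.01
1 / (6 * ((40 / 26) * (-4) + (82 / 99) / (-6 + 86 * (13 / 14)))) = -221793 / 8174356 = -0.03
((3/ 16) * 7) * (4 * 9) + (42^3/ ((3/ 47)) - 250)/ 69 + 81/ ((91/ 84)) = 60781829/ 3588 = 16940.31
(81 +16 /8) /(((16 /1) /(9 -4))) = 415 /16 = 25.94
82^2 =6724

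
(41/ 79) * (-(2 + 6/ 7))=-820/ 553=-1.48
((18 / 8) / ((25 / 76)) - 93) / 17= -2154 / 425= -5.07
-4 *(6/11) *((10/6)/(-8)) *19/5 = 19/11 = 1.73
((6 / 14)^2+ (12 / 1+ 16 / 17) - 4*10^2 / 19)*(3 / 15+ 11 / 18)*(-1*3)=9159529 / 474810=19.29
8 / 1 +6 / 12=17 / 2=8.50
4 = 4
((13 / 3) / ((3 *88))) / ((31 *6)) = 13 / 147312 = 0.00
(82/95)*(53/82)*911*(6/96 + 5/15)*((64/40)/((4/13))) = 627679/600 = 1046.13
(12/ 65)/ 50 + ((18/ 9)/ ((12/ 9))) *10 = 24381/ 1625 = 15.00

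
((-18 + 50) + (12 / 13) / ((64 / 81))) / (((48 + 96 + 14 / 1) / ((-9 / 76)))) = -62091 / 2497664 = -0.02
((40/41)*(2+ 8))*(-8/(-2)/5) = 320/41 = 7.80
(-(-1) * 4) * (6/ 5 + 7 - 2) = 124/ 5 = 24.80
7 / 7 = 1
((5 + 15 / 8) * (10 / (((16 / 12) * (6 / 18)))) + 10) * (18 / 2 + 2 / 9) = 218705 / 144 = 1518.78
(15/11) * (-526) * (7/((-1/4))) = 220920/11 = 20083.64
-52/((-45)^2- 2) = -52/2023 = -0.03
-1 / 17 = -0.06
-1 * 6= -6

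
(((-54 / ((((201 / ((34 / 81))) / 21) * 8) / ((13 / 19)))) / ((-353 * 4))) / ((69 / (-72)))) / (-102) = 91 / 62012922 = 0.00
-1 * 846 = -846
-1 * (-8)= 8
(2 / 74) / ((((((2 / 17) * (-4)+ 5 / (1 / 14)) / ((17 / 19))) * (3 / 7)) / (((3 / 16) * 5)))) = 10115 / 13295136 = 0.00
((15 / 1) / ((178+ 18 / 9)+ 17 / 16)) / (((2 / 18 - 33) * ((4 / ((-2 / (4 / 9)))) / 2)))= 1215 / 214378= 0.01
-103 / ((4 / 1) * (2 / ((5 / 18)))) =-515 / 144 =-3.58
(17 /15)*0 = 0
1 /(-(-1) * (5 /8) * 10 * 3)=4 /75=0.05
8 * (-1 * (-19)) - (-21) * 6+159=437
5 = 5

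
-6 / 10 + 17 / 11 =0.95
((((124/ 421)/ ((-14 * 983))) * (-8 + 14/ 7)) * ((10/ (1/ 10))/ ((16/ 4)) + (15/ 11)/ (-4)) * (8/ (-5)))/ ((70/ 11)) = -11532/ 14484505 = -0.00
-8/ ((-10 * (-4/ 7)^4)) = 2401/ 320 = 7.50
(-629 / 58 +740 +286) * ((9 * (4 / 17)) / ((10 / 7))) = 3709377 / 2465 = 1504.82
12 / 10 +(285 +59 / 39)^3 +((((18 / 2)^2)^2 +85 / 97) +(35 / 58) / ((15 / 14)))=19628491265878997 / 834321735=23526285.42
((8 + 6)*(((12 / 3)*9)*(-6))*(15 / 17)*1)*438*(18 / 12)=-1753030.59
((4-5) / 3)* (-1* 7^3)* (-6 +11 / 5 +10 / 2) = 686 / 5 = 137.20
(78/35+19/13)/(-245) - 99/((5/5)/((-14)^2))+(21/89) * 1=-192510228556/9921275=-19403.78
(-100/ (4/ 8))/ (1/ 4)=-800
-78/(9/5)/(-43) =130/129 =1.01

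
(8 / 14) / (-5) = -4 / 35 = -0.11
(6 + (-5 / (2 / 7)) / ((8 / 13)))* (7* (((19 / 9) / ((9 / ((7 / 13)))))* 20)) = -1671145 / 4212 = -396.76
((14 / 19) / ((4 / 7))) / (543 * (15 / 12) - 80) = 98 / 45505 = 0.00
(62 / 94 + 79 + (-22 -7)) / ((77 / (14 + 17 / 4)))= 173813 / 14476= 12.01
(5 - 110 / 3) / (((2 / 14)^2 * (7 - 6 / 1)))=-4655 / 3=-1551.67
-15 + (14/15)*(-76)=-1289/15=-85.93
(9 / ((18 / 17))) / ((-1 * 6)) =-17 / 12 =-1.42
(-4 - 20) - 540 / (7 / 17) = -9348 / 7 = -1335.43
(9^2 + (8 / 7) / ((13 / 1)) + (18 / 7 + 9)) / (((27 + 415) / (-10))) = -2480 / 1183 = -2.10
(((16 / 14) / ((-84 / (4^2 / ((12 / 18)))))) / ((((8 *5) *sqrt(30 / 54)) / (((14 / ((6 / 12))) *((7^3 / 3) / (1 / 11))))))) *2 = -8624 *sqrt(5) / 25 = -771.35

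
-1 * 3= -3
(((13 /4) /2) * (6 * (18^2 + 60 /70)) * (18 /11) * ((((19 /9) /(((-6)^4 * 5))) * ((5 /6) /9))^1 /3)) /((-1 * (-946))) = 93613 /1699258176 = 0.00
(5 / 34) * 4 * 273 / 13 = 210 / 17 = 12.35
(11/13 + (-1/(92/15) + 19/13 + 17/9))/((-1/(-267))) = 3864113/3588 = 1076.95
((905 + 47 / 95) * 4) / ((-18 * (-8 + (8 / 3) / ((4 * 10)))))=57348 / 2261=25.36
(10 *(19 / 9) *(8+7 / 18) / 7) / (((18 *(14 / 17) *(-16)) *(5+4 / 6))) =-14345 / 762048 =-0.02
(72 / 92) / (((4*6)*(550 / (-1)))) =-3 / 50600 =-0.00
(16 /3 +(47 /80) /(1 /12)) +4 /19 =14357 /1140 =12.59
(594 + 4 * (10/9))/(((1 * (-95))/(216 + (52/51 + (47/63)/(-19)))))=-23780983538/17398395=-1366.85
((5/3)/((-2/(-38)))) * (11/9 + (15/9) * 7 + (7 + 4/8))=34865/54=645.65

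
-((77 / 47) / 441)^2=-121 / 8767521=-0.00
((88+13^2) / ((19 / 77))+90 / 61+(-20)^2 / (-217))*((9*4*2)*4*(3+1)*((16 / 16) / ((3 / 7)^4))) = 3832152781184 / 107787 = 35553014.57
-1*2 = -2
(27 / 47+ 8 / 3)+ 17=2854 / 141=20.24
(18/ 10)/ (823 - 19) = 3/ 1340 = 0.00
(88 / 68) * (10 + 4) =308 / 17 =18.12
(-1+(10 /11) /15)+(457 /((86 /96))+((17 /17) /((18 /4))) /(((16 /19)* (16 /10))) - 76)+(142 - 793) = -59294201 /272448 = -217.63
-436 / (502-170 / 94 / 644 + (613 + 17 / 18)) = -118771632 / 303995893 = -0.39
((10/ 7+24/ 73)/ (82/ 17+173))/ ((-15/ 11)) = -167926/ 23171295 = -0.01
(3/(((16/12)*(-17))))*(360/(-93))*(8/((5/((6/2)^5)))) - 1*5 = 102341/527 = 194.20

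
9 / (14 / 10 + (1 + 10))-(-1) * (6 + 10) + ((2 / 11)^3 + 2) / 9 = 4195921 / 247566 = 16.95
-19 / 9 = -2.11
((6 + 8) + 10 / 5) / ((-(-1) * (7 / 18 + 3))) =288 / 61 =4.72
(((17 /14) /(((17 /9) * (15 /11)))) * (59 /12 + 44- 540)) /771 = -64823 /215880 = -0.30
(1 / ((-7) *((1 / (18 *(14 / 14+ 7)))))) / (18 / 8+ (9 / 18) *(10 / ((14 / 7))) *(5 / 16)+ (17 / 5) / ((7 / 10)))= -2.61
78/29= 2.69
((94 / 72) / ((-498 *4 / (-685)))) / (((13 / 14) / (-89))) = -20057485 / 466128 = -43.03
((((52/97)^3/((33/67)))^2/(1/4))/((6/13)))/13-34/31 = -87022347823038310/84360905743194333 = -1.03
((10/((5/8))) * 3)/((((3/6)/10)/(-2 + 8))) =5760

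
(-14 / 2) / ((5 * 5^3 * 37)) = -7 / 23125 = -0.00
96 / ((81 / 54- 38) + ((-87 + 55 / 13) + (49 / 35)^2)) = -20800 / 25417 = -0.82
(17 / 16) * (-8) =-17 / 2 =-8.50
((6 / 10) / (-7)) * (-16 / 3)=16 / 35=0.46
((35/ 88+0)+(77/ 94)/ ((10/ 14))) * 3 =95823/ 20680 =4.63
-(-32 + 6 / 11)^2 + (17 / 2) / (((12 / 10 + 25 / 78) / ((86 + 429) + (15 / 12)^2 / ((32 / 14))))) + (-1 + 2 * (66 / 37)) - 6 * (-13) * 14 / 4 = 1474123915817 / 679644416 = 2168.96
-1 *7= -7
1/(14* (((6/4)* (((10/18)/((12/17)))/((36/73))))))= 1296/43435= 0.03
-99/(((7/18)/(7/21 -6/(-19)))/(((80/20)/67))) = -87912/8911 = -9.87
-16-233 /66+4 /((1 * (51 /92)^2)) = -372731 /57222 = -6.51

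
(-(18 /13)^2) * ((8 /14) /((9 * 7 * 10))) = -72 /41405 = -0.00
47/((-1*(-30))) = 1.57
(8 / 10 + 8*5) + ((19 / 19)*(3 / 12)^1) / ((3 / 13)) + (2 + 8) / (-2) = 2213 / 60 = 36.88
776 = 776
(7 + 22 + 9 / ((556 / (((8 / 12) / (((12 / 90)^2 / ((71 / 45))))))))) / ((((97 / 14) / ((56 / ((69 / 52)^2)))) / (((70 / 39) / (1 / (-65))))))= -3089687473600 / 192577689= -16043.85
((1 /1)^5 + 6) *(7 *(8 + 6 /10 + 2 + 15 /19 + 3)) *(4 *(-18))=-4822776 /95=-50766.06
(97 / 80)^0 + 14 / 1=15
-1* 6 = -6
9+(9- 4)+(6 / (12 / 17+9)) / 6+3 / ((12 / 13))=11453 / 660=17.35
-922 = -922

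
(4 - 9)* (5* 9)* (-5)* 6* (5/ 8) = 16875/ 4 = 4218.75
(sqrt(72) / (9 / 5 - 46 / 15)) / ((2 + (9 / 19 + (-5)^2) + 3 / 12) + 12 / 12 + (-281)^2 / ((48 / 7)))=-4320 * sqrt(2) / 10528009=-0.00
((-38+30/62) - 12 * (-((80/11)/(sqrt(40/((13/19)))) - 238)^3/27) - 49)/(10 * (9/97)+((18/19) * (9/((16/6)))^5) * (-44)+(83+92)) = 1527039566835539968/4606904628819999 - 2483522604630016 * sqrt(2470)/31059453787850961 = 327.49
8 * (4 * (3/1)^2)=288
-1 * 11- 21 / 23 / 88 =-22285 / 2024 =-11.01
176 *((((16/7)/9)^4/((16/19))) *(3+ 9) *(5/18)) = 136970240/47258883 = 2.90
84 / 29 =2.90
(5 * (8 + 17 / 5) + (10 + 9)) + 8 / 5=388 / 5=77.60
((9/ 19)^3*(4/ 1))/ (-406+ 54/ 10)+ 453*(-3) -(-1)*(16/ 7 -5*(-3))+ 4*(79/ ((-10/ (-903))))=13075800058066/ 480850195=27193.08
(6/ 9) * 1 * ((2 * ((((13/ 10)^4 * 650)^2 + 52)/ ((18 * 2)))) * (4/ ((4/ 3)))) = 137860571849/ 360000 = 382946.03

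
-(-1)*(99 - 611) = -512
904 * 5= 4520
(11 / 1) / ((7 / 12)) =18.86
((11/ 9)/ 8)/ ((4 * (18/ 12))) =11/ 432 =0.03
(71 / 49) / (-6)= -71 / 294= -0.24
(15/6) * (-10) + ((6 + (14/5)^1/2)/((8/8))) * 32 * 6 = 6979/5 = 1395.80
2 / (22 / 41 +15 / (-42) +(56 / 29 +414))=33292 / 6926575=0.00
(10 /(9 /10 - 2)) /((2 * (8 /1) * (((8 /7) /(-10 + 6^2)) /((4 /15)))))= -455 /132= -3.45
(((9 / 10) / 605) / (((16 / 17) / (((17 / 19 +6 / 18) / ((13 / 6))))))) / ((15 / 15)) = 1071 / 1195480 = 0.00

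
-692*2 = -1384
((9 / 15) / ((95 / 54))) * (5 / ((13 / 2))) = 324 / 1235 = 0.26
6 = 6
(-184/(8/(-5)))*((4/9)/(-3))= -460/27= -17.04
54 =54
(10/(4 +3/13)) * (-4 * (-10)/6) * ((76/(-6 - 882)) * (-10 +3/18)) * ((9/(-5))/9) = -29146/10989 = -2.65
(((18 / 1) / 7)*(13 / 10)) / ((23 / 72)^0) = 117 / 35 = 3.34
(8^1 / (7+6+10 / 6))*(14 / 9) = 28 / 33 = 0.85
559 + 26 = 585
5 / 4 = 1.25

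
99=99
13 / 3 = 4.33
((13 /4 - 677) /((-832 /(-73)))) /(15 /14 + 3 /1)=-14.52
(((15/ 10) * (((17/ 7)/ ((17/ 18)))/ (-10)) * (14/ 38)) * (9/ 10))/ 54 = -0.00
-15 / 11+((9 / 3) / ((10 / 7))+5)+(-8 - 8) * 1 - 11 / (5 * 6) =-1754 / 165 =-10.63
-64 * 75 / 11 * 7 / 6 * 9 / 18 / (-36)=700 / 99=7.07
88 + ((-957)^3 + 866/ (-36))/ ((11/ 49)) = -773044332619/ 198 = -3904264306.16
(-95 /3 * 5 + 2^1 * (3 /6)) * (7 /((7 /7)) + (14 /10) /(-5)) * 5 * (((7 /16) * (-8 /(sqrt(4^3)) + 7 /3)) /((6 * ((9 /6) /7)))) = -323792 /135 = -2398.46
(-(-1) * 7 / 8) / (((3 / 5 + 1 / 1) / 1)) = 0.55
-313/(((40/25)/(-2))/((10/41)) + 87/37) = 289525/859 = 337.05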